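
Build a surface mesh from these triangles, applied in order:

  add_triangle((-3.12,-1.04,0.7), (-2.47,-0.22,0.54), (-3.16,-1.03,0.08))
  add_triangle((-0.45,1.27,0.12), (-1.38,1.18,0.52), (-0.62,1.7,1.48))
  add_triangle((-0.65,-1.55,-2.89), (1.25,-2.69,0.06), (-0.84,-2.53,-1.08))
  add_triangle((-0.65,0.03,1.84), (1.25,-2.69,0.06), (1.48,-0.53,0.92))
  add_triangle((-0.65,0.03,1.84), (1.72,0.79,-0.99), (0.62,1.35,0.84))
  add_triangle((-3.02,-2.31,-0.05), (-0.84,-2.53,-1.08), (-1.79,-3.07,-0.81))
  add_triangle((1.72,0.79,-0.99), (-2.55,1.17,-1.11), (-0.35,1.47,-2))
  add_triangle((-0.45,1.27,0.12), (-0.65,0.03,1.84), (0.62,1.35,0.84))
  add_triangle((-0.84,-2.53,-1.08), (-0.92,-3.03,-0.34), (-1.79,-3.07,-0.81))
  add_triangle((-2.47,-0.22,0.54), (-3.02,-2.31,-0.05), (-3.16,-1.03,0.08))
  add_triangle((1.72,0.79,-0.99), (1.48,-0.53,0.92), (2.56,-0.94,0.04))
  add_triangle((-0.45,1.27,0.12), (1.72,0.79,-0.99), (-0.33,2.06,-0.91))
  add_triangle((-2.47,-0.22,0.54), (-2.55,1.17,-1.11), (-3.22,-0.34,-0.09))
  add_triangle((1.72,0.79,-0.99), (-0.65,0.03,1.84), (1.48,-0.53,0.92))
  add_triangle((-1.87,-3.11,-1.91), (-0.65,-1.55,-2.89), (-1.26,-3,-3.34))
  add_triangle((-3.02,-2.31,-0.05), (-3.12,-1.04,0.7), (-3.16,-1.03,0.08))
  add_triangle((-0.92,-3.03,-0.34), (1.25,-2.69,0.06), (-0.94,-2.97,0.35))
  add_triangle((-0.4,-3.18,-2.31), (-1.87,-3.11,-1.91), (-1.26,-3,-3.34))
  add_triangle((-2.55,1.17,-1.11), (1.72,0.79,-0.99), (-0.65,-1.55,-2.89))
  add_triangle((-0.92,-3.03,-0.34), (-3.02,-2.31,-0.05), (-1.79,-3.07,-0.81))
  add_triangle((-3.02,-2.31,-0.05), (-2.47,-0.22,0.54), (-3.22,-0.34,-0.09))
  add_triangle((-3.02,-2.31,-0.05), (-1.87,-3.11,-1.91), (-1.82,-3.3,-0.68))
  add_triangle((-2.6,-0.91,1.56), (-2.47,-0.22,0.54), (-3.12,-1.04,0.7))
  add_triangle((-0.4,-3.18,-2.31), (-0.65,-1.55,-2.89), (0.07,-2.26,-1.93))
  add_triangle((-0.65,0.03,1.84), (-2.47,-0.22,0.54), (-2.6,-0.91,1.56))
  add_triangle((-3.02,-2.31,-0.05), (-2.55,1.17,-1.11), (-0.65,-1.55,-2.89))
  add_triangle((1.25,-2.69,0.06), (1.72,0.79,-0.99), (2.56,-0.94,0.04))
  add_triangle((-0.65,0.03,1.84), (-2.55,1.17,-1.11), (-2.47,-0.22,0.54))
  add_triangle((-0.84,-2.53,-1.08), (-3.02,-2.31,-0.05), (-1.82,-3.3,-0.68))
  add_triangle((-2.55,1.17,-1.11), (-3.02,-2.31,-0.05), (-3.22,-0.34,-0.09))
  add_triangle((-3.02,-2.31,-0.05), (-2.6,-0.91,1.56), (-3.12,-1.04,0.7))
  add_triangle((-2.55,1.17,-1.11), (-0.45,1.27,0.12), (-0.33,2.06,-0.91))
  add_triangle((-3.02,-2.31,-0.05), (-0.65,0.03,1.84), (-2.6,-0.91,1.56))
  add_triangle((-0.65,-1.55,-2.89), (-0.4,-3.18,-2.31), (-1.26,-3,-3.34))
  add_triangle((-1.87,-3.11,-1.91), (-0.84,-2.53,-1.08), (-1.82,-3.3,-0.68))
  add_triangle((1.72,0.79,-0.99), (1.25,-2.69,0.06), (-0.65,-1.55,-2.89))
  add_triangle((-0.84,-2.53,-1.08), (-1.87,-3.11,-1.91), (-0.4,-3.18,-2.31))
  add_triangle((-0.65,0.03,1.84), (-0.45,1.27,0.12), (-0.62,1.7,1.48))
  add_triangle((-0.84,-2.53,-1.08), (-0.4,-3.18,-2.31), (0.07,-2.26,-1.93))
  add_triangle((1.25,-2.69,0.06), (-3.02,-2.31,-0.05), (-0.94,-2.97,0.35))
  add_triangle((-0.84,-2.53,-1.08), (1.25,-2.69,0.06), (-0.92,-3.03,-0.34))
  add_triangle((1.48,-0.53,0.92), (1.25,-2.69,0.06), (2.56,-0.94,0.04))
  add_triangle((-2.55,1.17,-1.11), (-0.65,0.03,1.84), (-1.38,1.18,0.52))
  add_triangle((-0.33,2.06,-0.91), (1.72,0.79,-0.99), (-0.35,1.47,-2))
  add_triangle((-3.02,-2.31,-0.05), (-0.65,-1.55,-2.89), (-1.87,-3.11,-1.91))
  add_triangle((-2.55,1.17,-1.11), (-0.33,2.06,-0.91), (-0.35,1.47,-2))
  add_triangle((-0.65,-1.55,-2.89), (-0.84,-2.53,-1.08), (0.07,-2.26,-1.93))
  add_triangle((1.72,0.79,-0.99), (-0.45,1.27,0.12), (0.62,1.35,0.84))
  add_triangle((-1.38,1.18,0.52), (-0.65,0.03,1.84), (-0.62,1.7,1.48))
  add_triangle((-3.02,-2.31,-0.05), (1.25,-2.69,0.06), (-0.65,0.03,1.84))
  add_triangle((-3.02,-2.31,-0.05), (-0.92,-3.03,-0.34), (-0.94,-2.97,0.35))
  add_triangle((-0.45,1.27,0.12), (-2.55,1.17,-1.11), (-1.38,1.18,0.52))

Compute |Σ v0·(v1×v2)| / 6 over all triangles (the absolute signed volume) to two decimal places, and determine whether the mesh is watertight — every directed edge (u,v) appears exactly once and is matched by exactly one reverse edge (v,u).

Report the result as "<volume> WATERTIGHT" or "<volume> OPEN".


40.31 WATERTIGHT

Per-triangle v0·(v1×v2)/6:
  t1: +0.1972
  t2: +0.2671
  t3: +1.9447
  t4: +1.2771
  t5: +0.3349
  t6: +0.1713
  t7: -0.2725
  t8: +0.5235
  t9: +0.3280
  t10: -0.2944
  t11: +0.5498
  t12: +0.3775
  t13: +0.4932
  t14: +0.6752
  t15: +0.3274
  t16: +0.4351
  t17: +0.7201
  t18: +1.0731
  t19: +3.1155
  t20: +0.6357
  t21: +0.6516
  t22: +1.2550
  t23: +0.3061
  t24: +0.4008
  t25: +0.5101
  t26: +5.0881
  t27: +0.9434
  t28: +1.0369
  t29: -0.4064
  t30: +1.0834
  t31: +0.6783
  t32: +0.6026
  t33: +0.5795
  t34: +0.5453
  t35: +0.4352
  t36: +3.3339
  t37: +0.4974
  t38: -0.1717
  t39: +0.0626
  t40: -0.6264
  t41: +0.8178
  t42: +0.8540
  t43: +0.6211
  t44: +0.8815
  t45: +1.4384
  t46: +1.0722
  t47: -0.8259
  t48: +0.5491
  t49: +0.5799
  t50: +3.4070
  t51: +0.7960
  t52: +0.4331
Σ = +40.3096 → |volume| = 40.31

Directed edges: 156 total, each appears once with its reverse present → watertight.


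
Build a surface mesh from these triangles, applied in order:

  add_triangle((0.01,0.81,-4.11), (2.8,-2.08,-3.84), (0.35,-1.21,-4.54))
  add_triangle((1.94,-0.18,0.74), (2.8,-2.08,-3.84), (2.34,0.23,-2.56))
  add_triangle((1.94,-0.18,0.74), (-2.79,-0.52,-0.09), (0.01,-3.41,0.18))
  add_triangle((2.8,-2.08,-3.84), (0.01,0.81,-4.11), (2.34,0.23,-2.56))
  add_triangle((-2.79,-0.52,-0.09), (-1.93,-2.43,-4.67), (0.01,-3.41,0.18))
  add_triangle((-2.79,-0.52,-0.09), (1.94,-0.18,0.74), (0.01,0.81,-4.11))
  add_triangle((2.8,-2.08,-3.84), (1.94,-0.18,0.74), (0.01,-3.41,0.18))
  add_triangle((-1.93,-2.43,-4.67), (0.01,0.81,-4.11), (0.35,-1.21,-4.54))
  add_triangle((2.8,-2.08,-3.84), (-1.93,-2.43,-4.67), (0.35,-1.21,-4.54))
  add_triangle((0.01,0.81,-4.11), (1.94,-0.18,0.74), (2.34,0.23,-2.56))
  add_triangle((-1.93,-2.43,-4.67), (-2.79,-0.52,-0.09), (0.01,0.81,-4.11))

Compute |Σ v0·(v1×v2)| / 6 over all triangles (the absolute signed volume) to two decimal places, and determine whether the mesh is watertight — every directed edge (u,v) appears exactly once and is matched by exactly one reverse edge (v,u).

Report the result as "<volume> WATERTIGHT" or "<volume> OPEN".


Per-triangle v0·(v1×v2)/6:
  t1: +3.3648
  t2: +2.7415
  t3: +1.0295
  t4: +4.0102
  t5: +7.4832
  t6: -0.7806
  t7: +5.5137
  t8: +3.5769
  t9: +4.0766
  t10: +0.3105
  t11: +5.6885
Σ = +37.0148 → |volume| = 37.01

Directed edges: 33 total; 3 unmatched, e.g. (-1.93,-2.43,-4.67)→(0.01,-3.41,0.18) → open.

37.01 OPEN


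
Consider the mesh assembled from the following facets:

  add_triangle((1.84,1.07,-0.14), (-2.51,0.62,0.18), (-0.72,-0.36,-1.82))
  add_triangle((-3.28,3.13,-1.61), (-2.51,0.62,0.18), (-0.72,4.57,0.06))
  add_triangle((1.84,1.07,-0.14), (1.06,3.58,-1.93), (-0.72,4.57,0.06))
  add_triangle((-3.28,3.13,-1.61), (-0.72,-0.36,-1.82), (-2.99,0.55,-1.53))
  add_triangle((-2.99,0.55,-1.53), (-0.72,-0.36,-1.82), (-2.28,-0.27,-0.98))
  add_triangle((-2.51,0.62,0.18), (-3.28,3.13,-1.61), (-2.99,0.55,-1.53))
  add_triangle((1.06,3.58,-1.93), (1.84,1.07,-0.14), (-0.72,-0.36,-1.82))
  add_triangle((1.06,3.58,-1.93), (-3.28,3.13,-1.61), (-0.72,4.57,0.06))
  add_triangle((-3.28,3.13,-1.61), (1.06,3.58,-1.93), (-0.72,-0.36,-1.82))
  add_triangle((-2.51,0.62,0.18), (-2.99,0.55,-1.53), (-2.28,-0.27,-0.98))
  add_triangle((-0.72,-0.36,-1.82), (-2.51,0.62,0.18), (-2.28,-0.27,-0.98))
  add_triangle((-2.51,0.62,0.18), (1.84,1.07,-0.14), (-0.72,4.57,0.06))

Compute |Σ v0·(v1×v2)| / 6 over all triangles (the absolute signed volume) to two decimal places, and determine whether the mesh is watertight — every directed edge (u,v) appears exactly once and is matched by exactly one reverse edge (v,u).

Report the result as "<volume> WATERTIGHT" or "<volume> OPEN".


22.33 WATERTIGHT

Per-triangle v0·(v1×v2)/6:
  t1: -1.1954
  t2: +3.3985
  t3: +2.8340
  t4: +1.8109
  t5: +0.5445
  t6: +1.8384
  t7: +1.6706
  t8: +6.2389
  t9: +5.0837
  t10: +0.5178
  t11: -0.3951
  t12: -0.0201
Σ = +22.3267 → |volume| = 22.33

Directed edges: 36 total, each appears once with its reverse present → watertight.


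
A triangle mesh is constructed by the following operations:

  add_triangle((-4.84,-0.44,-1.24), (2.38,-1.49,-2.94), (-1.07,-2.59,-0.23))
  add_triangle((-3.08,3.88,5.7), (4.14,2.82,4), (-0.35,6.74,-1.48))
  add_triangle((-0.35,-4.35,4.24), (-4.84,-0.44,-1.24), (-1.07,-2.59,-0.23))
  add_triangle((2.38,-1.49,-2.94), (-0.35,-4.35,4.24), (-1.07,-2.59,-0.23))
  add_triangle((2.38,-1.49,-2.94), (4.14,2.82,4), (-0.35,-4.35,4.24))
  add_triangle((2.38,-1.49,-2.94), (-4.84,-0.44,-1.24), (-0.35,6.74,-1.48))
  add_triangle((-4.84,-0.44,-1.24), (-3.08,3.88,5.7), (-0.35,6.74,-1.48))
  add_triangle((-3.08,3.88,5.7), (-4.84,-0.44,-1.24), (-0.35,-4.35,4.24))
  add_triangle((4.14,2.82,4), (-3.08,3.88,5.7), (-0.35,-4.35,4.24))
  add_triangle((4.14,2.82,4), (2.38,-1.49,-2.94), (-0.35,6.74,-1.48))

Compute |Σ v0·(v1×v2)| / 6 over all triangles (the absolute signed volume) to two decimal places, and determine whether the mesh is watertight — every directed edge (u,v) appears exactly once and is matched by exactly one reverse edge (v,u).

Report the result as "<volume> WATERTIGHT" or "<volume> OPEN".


264.39 WATERTIGHT

Per-triangle v0·(v1×v2)/6:
  t1: +7.1986
  t2: +46.4849
  t3: +8.5524
  t4: +7.7360
  t5: +24.6925
  t6: +21.3046
  t7: +40.1129
  t8: +37.1329
  t9: +43.4974
  t10: +27.6800
Σ = +264.3921 → |volume| = 264.39

Directed edges: 30 total, each appears once with its reverse present → watertight.


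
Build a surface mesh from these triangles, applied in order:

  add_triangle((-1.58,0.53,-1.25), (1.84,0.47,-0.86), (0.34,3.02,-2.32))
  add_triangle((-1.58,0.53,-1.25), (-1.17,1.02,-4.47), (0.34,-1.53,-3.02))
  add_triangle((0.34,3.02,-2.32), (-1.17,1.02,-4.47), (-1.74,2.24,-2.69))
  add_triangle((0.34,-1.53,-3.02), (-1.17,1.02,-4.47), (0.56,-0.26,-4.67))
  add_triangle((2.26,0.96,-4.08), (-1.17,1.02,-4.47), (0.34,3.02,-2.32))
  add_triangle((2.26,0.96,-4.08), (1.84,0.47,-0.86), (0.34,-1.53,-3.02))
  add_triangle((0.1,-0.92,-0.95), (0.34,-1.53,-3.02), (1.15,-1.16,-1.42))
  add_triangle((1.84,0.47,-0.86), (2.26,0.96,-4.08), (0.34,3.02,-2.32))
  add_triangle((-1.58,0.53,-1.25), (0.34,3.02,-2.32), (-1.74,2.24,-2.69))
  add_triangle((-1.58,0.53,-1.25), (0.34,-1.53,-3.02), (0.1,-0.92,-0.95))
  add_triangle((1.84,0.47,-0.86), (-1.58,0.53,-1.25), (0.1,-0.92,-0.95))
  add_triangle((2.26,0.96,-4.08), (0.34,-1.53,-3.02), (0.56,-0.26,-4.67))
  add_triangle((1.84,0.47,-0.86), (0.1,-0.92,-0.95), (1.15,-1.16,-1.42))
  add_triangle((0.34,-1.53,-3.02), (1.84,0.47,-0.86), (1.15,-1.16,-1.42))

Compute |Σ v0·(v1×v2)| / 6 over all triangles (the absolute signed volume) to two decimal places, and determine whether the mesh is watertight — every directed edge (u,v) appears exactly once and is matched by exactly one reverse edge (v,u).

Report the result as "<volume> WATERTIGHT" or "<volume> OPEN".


18.32 OPEN

Per-triangle v0·(v1×v2)/6:
  t1: -1.1699
  t2: +1.8651
  t3: +3.0697
  t4: +1.8302
  t5: +6.1545
  t6: +1.8350
  t7: +0.2202
  t8: +2.4662
  t9: -0.0453
  t10: +0.3840
  t11: -0.8352
  t12: +1.8565
  t13: -0.1468
  t14: +0.8379
Σ = +18.3222 → |volume| = 18.32

Directed edges: 42 total; 6 unmatched, e.g. (-1.58,0.53,-1.25)→(-1.17,1.02,-4.47) → open.


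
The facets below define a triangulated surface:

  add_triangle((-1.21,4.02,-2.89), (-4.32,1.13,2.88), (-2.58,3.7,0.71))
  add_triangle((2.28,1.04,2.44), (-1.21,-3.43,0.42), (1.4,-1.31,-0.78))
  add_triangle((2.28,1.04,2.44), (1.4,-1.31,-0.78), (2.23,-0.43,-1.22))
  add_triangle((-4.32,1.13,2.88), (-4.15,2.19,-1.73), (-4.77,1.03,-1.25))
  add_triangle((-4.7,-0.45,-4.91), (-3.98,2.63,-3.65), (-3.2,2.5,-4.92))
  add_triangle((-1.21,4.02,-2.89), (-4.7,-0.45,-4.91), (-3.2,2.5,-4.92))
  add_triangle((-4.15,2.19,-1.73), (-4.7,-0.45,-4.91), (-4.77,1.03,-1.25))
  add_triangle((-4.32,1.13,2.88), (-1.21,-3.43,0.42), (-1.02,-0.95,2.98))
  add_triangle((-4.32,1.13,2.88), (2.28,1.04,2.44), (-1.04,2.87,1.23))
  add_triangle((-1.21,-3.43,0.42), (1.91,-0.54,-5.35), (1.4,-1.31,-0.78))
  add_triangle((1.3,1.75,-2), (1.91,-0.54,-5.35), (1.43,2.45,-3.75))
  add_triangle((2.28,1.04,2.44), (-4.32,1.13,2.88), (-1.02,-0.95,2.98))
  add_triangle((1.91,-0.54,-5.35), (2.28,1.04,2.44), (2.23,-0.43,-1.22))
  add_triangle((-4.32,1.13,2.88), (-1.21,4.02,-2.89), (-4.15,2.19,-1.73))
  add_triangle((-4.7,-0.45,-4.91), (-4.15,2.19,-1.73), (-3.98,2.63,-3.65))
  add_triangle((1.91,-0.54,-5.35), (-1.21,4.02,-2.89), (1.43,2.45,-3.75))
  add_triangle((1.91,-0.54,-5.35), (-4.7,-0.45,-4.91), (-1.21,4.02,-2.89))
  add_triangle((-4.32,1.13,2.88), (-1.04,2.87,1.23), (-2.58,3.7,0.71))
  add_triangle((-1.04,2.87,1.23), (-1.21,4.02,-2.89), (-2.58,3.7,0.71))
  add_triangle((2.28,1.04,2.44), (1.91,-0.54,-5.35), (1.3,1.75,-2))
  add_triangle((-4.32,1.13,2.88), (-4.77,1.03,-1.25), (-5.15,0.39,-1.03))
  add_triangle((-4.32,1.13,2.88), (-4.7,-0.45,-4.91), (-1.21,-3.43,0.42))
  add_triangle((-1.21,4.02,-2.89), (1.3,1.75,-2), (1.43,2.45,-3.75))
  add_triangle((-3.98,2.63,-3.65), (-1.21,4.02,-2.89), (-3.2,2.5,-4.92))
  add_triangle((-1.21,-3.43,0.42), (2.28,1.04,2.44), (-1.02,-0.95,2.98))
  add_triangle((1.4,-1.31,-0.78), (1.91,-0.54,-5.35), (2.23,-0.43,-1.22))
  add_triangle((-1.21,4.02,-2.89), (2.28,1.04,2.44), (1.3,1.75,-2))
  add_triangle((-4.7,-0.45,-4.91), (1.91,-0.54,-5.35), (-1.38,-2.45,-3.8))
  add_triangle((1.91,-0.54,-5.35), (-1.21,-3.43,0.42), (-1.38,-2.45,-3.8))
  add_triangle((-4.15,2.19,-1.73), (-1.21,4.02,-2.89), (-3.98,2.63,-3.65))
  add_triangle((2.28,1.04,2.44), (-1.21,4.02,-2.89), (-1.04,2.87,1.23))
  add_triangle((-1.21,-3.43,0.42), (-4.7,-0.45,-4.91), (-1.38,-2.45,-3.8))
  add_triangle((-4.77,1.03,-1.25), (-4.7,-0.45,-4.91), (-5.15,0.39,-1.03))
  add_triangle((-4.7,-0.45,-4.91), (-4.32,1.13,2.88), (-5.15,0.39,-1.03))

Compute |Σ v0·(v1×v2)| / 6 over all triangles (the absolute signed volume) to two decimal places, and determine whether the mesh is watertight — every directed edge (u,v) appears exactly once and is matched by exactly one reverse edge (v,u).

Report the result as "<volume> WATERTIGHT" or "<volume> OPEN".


185.67 WATERTIGHT

Per-triangle v0·(v1×v2)/6:
  t1: +5.3585
  t2: +3.7615
  t3: +1.4176
  t4: +4.2277
  t5: +4.8360
  t6: -1.5348
  t7: +4.5319
  t8: +6.5430
  t9: +6.7750
  t10: +4.6363
  t11: +1.3191
  t12: +6.1792
  t13: +2.1322
  t14: +9.0508
  t15: +5.1161
  t16: +6.0046
  t17: +24.7178
  t18: +3.0582
  t19: +2.8377
  t20: +5.0695
  t21: +2.3532
  t22: +21.2292
  t23: +1.3566
  t24: +3.7859
  t25: +4.1371
  t26: +1.6632
  t27: +5.1904
  t28: +12.0013
  t29: +6.5200
  t30: +3.7823
  t31: +6.0977
  t32: +9.1801
  t33: +2.4837
  t34: -0.1459
Σ = +185.6725 → |volume| = 185.67

Directed edges: 102 total, each appears once with its reverse present → watertight.


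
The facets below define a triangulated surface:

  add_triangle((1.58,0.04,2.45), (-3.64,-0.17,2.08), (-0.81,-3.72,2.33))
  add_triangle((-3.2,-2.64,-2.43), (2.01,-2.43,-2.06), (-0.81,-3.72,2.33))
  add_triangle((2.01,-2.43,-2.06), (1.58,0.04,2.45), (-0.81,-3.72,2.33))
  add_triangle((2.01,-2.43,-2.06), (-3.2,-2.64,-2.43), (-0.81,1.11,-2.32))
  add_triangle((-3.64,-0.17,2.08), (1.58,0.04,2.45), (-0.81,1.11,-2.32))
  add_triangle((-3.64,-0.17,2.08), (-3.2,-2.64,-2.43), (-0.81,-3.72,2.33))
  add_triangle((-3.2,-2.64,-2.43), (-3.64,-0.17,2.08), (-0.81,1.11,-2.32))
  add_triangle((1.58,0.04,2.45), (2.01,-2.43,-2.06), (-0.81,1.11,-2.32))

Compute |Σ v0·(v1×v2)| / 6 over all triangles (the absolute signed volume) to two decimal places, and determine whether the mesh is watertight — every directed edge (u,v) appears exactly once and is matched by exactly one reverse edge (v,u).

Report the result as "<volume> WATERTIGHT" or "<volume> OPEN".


58.23 WATERTIGHT

Per-triangle v0·(v1×v2)/6:
  t1: +7.4515
  t2: +12.2586
  t3: +7.3860
  t4: +7.1187
  t5: +2.2777
  t6: +12.3341
  t7: +7.1702
  t8: +2.2362
Σ = +58.2330 → |volume| = 58.23

Directed edges: 24 total, each appears once with its reverse present → watertight.


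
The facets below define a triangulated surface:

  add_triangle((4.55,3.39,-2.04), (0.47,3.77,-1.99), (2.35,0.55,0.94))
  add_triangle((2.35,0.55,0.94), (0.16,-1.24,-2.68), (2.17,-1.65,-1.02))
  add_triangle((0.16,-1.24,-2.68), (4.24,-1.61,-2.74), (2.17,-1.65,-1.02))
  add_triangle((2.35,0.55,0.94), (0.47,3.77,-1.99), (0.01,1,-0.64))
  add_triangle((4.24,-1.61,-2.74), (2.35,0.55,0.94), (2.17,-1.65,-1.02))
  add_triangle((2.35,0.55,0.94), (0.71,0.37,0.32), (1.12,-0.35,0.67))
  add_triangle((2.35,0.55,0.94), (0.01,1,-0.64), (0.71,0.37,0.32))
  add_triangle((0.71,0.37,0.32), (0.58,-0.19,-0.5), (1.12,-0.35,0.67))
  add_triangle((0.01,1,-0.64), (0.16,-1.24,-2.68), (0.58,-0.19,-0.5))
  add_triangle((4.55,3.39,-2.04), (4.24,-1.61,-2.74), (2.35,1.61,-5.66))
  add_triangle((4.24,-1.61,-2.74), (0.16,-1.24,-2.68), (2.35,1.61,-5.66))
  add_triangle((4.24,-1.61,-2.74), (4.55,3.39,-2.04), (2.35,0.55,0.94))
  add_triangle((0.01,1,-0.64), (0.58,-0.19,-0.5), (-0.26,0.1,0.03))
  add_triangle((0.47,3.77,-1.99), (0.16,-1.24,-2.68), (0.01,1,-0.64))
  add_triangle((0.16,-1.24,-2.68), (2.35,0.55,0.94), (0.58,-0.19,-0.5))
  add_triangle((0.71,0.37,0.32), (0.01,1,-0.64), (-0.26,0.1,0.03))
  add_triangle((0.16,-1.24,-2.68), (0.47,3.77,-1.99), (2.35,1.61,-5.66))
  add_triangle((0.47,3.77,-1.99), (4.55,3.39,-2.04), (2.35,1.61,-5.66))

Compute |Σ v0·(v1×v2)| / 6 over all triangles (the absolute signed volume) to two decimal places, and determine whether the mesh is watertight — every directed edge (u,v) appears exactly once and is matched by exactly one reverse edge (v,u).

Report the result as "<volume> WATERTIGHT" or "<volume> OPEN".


Per-triangle v0·(v1×v2)/6:
  t1: +3.5499
  t2: -1.3745
  t3: +1.8226
  t4: -0.0721
  t5: +1.8248
  t6: +0.0264
  t7: +0.0655
  t8: -0.0937
  t9: -0.3190
  t10: +16.5694
  t11: +8.0074
  t12: +7.9740
  t13: +0.0179
  t14: +0.2624
  t15: -0.0162
  t16: +0.0353
  t17: +3.5524
  t18: +12.1361
Σ = +53.9685 → |volume| = 53.97

Directed edges: 54 total; 6 unmatched, e.g. (1.12,-0.35,0.67)→(2.35,0.55,0.94) → open.

53.97 OPEN


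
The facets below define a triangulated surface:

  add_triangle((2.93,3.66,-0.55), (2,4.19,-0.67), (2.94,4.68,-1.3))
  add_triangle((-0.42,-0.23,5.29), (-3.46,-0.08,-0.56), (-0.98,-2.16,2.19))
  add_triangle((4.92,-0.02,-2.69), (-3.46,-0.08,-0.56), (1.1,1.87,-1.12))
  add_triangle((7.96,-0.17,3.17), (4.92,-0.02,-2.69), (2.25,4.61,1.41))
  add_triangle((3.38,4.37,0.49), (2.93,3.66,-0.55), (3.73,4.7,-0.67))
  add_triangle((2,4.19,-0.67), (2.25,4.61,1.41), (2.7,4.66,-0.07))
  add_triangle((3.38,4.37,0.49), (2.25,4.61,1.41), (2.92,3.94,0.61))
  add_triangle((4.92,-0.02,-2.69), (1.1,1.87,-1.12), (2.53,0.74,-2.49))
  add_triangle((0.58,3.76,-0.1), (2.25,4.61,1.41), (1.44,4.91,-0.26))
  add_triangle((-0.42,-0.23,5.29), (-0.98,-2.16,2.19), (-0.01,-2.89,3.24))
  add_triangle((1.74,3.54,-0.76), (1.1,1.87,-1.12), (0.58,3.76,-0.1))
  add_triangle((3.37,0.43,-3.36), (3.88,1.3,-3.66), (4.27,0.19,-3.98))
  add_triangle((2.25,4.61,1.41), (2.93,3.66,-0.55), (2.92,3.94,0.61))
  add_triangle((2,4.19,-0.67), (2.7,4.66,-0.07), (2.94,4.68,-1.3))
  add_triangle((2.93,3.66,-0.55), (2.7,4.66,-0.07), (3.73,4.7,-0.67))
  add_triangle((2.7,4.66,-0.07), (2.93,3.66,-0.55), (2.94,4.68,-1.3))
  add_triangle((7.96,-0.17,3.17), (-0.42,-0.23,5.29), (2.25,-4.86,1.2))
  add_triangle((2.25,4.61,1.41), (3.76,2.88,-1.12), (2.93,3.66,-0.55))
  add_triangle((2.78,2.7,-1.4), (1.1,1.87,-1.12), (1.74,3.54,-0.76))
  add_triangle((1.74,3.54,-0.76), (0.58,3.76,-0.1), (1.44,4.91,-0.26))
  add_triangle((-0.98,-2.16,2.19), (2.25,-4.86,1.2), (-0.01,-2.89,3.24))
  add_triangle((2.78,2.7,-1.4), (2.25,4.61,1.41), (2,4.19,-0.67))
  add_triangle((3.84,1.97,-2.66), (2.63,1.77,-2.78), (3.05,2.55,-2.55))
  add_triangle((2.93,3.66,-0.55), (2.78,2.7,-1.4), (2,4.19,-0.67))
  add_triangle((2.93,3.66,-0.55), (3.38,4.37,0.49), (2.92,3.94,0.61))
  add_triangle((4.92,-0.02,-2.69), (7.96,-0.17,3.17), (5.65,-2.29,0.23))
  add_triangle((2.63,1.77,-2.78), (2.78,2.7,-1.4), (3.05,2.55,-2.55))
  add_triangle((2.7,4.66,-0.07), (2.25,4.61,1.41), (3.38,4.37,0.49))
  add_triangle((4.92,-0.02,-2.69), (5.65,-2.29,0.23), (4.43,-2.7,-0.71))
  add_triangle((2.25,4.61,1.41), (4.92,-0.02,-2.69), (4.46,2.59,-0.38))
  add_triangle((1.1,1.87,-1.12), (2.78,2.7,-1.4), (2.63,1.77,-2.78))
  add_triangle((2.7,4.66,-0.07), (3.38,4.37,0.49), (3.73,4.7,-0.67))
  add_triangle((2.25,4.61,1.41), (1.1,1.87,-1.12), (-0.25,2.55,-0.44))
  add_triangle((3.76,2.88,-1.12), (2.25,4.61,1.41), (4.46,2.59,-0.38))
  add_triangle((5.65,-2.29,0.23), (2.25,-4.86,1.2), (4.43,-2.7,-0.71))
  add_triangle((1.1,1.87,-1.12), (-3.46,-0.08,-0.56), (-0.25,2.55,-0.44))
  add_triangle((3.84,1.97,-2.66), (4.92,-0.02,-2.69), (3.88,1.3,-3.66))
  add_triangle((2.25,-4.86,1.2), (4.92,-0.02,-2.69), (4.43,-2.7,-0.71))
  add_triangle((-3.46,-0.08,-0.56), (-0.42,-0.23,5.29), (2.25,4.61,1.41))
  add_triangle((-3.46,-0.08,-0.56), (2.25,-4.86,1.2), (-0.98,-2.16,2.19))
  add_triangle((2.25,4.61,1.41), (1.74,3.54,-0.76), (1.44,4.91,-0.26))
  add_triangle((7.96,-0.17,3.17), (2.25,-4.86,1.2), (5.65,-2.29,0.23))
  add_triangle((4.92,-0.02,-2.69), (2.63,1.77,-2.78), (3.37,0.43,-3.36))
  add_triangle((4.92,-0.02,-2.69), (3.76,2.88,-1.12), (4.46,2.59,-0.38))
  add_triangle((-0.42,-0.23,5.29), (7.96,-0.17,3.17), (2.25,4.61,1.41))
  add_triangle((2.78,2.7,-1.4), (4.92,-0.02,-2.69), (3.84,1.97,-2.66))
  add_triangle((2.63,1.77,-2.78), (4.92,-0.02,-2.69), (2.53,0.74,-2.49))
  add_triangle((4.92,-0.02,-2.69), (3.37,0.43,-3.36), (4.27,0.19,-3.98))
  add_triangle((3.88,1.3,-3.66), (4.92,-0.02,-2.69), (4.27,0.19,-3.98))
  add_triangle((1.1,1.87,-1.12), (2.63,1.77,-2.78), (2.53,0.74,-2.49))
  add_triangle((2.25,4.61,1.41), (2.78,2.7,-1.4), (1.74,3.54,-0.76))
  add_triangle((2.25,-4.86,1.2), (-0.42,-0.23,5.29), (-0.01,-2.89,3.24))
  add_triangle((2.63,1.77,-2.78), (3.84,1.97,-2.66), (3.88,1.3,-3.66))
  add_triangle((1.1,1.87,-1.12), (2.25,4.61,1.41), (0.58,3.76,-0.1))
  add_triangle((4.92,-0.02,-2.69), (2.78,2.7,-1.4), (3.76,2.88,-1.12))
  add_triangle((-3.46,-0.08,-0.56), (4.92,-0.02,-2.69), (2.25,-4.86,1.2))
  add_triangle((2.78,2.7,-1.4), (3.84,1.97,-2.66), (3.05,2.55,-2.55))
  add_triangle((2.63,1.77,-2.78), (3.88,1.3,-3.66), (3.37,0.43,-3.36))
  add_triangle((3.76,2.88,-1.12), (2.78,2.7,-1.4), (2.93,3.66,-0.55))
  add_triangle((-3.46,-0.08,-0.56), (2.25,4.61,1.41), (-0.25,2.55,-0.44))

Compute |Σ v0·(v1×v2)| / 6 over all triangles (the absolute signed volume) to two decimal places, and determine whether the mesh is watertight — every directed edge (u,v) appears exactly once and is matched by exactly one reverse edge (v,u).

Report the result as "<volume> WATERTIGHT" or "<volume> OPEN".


207.04 WATERTIGHT

Per-triangle v0·(v1×v2)/6:
  t1: -0.4731
  t2: +6.3055
  t3: +3.8085
  t4: +28.7895
  t5: +0.0202
  t6: +0.6899
  t7: +0.0783
  t8: -1.3821
  t9: +0.7804
  t10: +2.4040
  t11: +0.4621
  t12: +0.1669
  t13: -0.7559
  t14: +0.5162
  t15: +0.0103
  t16: +0.6852
  t17: +34.7420
  t18: +1.2617
  t19: +0.5284
  t20: +0.1880
  t21: +2.2430
  t22: -2.2695
  t23: +0.4865
  t24: +0.8366
  t25: -0.0770
  t26: +13.6087
  t27: -0.0905
  t28: +1.1560
  t29: +4.1168
  t30: -2.1505
  t31: +0.7463
  t32: +0.8293
  t33: +2.1185
  t34: +2.7928
  t35: +4.2541
  t36: +1.4881
  t37: +1.9004
  t38: +1.4657
  t39: +14.2159
  t40: +5.6225
  t41: +1.3707
  t42: +13.7706
  t43: -1.7275
  t44: +2.8858
  t45: +33.8871
  t46: +1.4414
  t47: +0.7903
  t48: -0.3406
  t49: +1.5136
  t50: -0.1093
  t51: +2.0493
  t52: +4.6365
  t53: +0.6853
  t54: -1.8116
  t55: +1.7957
  t56: +9.9398
  t57: +0.6880
  t58: +0.2393
  t59: +0.6228
  t60: +2.5915
Σ = +207.0386 → |volume| = 207.04

Directed edges: 180 total, each appears once with its reverse present → watertight.


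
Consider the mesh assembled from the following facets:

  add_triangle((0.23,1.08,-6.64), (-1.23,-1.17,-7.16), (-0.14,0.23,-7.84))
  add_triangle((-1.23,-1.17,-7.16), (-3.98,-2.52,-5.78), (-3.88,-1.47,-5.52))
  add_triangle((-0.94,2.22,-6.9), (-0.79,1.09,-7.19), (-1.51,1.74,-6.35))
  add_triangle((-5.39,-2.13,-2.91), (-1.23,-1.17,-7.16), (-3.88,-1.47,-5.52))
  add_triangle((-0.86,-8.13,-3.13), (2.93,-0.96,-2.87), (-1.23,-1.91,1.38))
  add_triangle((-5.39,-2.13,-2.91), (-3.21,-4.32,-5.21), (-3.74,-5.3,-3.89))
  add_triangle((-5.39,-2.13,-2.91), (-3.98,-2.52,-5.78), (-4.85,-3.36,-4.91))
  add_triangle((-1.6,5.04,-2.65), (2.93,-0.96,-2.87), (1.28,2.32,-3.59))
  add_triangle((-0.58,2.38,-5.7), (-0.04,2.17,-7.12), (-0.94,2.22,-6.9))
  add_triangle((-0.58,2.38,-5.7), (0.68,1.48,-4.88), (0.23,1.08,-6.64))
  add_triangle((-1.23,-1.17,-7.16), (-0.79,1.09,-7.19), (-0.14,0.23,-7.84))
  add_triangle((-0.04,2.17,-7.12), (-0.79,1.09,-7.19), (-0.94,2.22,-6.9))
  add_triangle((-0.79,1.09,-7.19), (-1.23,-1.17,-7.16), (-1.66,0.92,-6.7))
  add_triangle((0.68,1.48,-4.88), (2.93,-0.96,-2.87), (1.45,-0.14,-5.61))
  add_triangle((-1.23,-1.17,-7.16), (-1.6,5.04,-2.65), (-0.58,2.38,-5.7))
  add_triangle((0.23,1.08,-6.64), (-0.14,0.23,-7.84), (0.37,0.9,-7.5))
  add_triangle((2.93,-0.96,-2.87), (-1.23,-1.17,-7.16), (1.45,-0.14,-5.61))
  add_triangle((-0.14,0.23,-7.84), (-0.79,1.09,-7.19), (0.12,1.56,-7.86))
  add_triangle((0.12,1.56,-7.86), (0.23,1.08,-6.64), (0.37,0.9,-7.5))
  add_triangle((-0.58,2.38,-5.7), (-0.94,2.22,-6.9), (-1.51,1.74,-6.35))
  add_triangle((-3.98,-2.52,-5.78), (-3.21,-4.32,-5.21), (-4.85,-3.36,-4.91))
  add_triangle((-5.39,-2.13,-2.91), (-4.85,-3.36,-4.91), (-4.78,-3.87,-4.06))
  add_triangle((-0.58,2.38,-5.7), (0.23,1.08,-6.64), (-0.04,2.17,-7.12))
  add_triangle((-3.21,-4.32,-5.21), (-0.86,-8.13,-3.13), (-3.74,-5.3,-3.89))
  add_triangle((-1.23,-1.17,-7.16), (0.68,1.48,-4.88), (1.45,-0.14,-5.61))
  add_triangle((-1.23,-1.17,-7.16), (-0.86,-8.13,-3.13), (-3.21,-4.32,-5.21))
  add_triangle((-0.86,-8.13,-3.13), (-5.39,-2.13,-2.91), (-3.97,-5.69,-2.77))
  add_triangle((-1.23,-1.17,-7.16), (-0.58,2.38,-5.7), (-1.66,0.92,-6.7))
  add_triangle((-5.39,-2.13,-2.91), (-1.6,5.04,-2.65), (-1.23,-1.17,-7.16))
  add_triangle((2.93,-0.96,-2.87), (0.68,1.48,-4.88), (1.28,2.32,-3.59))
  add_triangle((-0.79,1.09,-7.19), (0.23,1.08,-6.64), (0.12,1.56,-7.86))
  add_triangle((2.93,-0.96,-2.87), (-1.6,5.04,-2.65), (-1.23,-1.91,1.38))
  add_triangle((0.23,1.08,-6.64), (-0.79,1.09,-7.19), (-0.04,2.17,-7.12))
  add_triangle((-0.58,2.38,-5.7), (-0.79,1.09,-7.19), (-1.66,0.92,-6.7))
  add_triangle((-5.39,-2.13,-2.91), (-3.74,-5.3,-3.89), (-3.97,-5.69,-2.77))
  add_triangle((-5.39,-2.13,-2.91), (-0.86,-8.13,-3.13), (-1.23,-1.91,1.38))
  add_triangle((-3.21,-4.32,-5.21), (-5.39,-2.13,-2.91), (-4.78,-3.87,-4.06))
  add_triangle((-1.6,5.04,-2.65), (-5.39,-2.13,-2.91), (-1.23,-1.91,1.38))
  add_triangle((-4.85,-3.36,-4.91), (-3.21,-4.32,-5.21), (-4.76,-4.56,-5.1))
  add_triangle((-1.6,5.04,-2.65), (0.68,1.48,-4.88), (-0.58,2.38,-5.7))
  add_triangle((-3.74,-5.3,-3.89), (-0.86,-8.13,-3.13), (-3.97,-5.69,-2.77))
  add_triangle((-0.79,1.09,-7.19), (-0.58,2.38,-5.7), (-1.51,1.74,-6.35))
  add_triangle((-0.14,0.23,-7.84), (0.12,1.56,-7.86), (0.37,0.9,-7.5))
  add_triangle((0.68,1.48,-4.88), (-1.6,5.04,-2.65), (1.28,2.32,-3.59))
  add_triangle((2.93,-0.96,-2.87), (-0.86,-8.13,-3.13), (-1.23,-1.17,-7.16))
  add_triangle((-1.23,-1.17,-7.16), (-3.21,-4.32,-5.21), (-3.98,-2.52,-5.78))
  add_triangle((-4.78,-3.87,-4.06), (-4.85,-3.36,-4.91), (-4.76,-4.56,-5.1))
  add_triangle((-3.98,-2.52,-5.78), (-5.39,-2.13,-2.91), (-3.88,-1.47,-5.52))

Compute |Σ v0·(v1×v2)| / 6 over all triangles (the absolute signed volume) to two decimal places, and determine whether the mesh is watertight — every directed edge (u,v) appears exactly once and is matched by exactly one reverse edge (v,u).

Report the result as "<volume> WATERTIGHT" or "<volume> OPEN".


192.60 OPEN

Per-triangle v0·(v1×v2)/6:
  t1: -0.6462
  t2: +3.4873
  t3: +0.9733
  t4: -2.4738
  t5: +5.2065
  t6: +6.8096
  t7: +2.7586
  t8: -0.4897
  t9: +0.6113
  t10: +1.4120
  t11: +2.4590
  t12: +1.2820
  t13: +2.4461
  t14: +2.7943
  t15: +7.1309
  t16: -0.2732
  t17: +4.5871
  t18: +1.4483
  t19: +0.0196
  t20: +0.3365
  t21: +3.3425
  t22: +2.1600
  t23: -0.4098
  t24: +8.3804
  t25: +5.1526
  t26: +19.7125
  t27: -5.4835
  t28: -2.9713
  t29: +34.1981
  t30: +3.6945
  t31: -0.3372
  t32: -4.3771
  t33: +1.1888
  t34: +1.6729
  t35: +4.7745
  t36: +17.7145
  t37: -2.1325
  t38: +8.1309
  t39: +1.5240
  t40: +3.6919
  t41: +5.9449
  t42: -1.5187
  t43: +0.6440
  t44: +4.6587
  t45: +31.3092
  t46: +8.0118
  t47: +0.9219
  t48: +3.1210
Σ = +192.5990 → |volume| = 192.60

Directed edges: 144 total; 6 unmatched, e.g. (0.23,1.08,-6.64)→(-1.23,-1.17,-7.16) → open.


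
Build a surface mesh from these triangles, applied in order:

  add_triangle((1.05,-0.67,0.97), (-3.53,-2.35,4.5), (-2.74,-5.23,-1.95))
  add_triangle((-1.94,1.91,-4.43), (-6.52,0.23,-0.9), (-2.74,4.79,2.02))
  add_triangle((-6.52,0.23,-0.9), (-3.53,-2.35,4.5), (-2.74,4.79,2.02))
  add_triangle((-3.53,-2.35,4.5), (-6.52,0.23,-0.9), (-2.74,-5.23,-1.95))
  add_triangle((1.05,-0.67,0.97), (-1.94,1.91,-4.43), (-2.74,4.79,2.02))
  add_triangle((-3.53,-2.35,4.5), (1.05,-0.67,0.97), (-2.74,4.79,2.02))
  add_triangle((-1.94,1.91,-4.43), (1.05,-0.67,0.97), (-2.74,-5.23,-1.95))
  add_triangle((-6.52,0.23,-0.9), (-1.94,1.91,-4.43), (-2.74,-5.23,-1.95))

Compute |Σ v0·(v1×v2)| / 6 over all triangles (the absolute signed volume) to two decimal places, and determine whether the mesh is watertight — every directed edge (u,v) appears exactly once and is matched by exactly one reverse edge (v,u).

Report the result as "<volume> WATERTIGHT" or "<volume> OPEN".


Per-triangle v0·(v1×v2)/6:
  t1: +9.0098
  t2: +26.0269
  t3: +31.8844
  t4: +33.0943
  t5: +1.9394
  t6: +7.7968
  t7: +3.1530
  t8: +27.2375
Σ = +140.1420 → |volume| = 140.14

Directed edges: 24 total, each appears once with its reverse present → watertight.

140.14 WATERTIGHT


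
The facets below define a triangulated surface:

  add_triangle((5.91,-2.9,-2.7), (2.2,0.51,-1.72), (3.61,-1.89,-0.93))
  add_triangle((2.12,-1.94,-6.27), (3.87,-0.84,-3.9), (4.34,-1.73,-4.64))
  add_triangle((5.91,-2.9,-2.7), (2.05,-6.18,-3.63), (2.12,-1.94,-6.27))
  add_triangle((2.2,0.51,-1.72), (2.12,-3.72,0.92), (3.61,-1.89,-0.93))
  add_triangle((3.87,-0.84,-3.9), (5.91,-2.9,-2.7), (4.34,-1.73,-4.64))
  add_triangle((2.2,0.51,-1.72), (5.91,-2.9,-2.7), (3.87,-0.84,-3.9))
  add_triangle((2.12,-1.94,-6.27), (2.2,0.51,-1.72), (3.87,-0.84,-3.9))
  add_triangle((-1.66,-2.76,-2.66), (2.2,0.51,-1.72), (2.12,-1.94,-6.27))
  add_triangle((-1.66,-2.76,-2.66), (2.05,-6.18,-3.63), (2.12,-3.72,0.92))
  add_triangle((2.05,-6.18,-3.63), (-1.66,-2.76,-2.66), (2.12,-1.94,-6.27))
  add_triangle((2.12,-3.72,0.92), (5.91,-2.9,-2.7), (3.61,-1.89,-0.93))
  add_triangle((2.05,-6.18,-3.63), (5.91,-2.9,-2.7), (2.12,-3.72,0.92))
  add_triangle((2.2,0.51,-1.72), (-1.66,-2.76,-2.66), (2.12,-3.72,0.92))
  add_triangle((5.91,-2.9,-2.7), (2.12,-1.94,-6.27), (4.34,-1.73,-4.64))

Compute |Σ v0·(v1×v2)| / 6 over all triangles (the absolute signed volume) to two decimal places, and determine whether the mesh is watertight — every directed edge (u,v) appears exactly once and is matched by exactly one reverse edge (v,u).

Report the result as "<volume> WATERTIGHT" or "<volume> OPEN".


70.35 WATERTIGHT

Per-triangle v0·(v1×v2)/6:
  t1: +1.0426
  t2: +1.8466
  t3: +24.6317
  t4: -0.3451
  t5: +1.9326
  t6: +2.5923
  t7: +2.1584
  t8: -0.4885
  t9: +7.2890
  t10: +15.1900
  t11: +1.6778
  t12: +16.7343
  t13: -8.3564
  t14: +4.4417
Σ = +70.3471 → |volume| = 70.35

Directed edges: 42 total, each appears once with its reverse present → watertight.


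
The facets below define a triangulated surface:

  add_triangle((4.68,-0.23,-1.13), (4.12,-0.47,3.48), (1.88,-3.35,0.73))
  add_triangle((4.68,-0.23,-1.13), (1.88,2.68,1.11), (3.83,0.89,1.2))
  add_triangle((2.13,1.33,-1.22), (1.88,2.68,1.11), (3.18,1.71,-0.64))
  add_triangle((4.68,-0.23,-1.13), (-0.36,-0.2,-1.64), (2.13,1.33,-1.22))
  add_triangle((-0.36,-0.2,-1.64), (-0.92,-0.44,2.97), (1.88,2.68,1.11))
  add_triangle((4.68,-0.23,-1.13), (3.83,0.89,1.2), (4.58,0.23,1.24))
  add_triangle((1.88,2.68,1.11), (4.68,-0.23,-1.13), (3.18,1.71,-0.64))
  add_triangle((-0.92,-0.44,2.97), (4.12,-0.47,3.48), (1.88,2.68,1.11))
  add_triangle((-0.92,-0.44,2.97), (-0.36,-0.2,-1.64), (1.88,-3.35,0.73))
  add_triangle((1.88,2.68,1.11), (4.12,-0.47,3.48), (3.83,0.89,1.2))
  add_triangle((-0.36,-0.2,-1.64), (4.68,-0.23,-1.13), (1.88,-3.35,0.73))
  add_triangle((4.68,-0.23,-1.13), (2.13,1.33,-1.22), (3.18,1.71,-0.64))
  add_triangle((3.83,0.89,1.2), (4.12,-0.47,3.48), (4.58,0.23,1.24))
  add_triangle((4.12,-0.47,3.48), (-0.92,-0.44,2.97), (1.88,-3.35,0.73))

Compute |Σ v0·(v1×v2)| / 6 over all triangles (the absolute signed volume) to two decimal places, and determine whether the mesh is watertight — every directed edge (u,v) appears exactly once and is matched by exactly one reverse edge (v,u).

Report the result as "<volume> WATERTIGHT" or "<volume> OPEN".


Per-triangle v0·(v1×v2)/6:
  t1: +11.1231
  t2: +3.2794
  t3: +0.8456
  t4: +2.0523
  t5: +0.7345
  t6: +1.2187
  t7: +2.0002
  t8: +7.2686
  t9: +1.8547
  t10: +3.6092
  t11: +4.5890
  t12: +1.1703
  t13: +1.3435
  t14: +8.3888
Σ = +49.4781 → |volume| = 49.48

Directed edges: 42 total; 6 unmatched, e.g. (4.68,-0.23,-1.13)→(4.12,-0.47,3.48) → open.

49.48 OPEN


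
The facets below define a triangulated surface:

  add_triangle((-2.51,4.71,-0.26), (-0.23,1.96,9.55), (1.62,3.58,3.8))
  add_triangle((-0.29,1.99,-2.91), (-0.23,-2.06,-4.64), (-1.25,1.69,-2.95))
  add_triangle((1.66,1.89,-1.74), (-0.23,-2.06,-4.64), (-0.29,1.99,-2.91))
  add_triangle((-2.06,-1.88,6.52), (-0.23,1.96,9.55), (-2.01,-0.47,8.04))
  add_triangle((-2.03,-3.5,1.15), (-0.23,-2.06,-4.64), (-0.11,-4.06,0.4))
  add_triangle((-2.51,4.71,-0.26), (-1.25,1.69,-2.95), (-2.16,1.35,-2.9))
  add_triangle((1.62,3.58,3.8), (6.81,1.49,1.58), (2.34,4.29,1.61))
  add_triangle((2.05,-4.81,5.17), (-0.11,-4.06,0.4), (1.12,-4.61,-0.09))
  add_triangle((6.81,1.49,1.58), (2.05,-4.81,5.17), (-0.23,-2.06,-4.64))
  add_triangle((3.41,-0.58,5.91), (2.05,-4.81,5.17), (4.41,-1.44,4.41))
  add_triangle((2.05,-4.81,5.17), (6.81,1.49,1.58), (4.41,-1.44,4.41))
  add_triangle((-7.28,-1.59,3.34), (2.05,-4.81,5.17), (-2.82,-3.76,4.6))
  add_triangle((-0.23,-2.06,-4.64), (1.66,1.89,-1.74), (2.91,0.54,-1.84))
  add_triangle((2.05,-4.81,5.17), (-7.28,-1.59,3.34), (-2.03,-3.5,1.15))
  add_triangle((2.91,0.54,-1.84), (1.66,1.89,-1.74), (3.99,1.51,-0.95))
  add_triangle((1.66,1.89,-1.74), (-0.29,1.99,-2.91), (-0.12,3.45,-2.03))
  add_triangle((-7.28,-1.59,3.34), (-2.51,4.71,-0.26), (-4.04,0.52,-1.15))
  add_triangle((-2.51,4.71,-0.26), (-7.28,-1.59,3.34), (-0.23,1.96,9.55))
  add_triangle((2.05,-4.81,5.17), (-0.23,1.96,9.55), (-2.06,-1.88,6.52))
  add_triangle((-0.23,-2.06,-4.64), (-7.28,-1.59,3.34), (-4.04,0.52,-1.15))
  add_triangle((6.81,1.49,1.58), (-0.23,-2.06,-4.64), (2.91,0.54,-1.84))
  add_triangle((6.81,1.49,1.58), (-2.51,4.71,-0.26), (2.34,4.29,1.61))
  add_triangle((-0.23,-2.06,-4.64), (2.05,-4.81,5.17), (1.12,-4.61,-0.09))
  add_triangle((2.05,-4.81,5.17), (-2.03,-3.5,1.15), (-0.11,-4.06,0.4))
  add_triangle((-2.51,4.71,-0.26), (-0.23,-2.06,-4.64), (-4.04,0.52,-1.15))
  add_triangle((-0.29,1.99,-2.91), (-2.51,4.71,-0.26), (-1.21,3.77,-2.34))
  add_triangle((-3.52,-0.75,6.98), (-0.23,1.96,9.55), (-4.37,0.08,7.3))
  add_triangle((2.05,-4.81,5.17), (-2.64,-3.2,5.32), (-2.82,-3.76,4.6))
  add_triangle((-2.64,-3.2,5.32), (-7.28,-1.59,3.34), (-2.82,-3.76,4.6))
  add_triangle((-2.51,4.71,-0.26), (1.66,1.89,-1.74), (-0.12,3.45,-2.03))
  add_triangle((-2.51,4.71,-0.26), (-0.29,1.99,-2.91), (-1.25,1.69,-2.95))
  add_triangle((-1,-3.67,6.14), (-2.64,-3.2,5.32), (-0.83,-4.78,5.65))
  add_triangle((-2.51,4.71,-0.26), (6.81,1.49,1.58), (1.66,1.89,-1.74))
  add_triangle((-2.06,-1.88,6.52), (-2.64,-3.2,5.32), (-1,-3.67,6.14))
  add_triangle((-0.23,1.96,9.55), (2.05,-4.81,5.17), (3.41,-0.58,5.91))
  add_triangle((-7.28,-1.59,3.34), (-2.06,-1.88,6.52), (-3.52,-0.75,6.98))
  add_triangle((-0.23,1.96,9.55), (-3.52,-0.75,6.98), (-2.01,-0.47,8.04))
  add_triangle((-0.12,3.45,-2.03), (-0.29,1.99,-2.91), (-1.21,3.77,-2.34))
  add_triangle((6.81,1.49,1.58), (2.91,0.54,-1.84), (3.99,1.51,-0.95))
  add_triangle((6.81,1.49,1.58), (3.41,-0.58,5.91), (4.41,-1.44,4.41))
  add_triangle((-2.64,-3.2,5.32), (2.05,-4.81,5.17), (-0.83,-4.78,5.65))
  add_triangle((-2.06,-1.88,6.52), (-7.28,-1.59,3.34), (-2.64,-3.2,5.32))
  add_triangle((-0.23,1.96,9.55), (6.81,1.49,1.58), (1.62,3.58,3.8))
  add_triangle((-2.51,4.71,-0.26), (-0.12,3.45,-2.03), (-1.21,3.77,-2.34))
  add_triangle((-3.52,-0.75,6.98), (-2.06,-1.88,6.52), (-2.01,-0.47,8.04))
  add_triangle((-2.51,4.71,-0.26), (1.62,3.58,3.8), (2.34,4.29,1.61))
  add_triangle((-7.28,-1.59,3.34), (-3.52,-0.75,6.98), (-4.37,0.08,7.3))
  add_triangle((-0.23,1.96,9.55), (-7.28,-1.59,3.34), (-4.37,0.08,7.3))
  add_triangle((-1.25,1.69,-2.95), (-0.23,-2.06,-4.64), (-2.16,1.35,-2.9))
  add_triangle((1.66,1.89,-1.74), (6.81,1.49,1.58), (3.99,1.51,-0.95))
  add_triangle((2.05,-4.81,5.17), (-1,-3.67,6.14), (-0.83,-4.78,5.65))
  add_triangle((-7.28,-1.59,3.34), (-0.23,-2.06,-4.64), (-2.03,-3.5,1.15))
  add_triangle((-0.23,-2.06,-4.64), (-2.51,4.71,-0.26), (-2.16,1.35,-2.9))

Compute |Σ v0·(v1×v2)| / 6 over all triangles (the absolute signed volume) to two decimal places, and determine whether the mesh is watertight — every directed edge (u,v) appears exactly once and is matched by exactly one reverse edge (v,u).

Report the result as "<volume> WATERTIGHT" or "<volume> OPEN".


470.83 OPEN

Per-triangle v0·(v1×v2)/6:
  t1: +24.1907
  t2: +2.4633
  t3: +4.7321
  t4: +2.8822
  t5: +6.4366
  t6: +2.4556
  t7: +10.7763
  t8: +4.7588
  t9: +38.0828
  t10: +8.8317
  t11: +7.4005
  t12: -2.2190
  t13: +4.3471
  t14: +21.2673
  t15: +1.4645
  t16: +1.8054
  t17: +16.7605
  t18: +63.6982
  t19: +28.9212
  t20: +15.3988
  t21: +5.2336
  t22: +4.9874
  t23: +0.1607
  t24: +7.3373
  t25: +12.8731
  t26: +0.4670
  t27: +7.0038
  t28: +4.8741
  t29: +5.1505
  t30: +1.6450
  t31: +2.4958
  t32: +2.5480
  t33: +13.2439
  t34: +3.6815
  t35: +26.9902
  t36: +9.4364
  t37: +5.0011
  t38: +1.0634
  t39: +2.0243
  t40: +8.8746
  t41: -2.6782
  t42: +10.6158
  t43: +27.3450
  t44: +1.7221
  t45: +3.3680
  t46: +9.4031
  t47: +6.6130
  t48: +1.0612
  t49: +2.4259
  t50: +1.7140
  t51: +3.9931
  t52: +18.1330
  t53: -2.4307
Σ = +470.8317 → |volume| = 470.83

Directed edges: 159 total; 9 unmatched, e.g. (-0.23,-2.06,-4.64)→(-0.11,-4.06,0.4) → open.


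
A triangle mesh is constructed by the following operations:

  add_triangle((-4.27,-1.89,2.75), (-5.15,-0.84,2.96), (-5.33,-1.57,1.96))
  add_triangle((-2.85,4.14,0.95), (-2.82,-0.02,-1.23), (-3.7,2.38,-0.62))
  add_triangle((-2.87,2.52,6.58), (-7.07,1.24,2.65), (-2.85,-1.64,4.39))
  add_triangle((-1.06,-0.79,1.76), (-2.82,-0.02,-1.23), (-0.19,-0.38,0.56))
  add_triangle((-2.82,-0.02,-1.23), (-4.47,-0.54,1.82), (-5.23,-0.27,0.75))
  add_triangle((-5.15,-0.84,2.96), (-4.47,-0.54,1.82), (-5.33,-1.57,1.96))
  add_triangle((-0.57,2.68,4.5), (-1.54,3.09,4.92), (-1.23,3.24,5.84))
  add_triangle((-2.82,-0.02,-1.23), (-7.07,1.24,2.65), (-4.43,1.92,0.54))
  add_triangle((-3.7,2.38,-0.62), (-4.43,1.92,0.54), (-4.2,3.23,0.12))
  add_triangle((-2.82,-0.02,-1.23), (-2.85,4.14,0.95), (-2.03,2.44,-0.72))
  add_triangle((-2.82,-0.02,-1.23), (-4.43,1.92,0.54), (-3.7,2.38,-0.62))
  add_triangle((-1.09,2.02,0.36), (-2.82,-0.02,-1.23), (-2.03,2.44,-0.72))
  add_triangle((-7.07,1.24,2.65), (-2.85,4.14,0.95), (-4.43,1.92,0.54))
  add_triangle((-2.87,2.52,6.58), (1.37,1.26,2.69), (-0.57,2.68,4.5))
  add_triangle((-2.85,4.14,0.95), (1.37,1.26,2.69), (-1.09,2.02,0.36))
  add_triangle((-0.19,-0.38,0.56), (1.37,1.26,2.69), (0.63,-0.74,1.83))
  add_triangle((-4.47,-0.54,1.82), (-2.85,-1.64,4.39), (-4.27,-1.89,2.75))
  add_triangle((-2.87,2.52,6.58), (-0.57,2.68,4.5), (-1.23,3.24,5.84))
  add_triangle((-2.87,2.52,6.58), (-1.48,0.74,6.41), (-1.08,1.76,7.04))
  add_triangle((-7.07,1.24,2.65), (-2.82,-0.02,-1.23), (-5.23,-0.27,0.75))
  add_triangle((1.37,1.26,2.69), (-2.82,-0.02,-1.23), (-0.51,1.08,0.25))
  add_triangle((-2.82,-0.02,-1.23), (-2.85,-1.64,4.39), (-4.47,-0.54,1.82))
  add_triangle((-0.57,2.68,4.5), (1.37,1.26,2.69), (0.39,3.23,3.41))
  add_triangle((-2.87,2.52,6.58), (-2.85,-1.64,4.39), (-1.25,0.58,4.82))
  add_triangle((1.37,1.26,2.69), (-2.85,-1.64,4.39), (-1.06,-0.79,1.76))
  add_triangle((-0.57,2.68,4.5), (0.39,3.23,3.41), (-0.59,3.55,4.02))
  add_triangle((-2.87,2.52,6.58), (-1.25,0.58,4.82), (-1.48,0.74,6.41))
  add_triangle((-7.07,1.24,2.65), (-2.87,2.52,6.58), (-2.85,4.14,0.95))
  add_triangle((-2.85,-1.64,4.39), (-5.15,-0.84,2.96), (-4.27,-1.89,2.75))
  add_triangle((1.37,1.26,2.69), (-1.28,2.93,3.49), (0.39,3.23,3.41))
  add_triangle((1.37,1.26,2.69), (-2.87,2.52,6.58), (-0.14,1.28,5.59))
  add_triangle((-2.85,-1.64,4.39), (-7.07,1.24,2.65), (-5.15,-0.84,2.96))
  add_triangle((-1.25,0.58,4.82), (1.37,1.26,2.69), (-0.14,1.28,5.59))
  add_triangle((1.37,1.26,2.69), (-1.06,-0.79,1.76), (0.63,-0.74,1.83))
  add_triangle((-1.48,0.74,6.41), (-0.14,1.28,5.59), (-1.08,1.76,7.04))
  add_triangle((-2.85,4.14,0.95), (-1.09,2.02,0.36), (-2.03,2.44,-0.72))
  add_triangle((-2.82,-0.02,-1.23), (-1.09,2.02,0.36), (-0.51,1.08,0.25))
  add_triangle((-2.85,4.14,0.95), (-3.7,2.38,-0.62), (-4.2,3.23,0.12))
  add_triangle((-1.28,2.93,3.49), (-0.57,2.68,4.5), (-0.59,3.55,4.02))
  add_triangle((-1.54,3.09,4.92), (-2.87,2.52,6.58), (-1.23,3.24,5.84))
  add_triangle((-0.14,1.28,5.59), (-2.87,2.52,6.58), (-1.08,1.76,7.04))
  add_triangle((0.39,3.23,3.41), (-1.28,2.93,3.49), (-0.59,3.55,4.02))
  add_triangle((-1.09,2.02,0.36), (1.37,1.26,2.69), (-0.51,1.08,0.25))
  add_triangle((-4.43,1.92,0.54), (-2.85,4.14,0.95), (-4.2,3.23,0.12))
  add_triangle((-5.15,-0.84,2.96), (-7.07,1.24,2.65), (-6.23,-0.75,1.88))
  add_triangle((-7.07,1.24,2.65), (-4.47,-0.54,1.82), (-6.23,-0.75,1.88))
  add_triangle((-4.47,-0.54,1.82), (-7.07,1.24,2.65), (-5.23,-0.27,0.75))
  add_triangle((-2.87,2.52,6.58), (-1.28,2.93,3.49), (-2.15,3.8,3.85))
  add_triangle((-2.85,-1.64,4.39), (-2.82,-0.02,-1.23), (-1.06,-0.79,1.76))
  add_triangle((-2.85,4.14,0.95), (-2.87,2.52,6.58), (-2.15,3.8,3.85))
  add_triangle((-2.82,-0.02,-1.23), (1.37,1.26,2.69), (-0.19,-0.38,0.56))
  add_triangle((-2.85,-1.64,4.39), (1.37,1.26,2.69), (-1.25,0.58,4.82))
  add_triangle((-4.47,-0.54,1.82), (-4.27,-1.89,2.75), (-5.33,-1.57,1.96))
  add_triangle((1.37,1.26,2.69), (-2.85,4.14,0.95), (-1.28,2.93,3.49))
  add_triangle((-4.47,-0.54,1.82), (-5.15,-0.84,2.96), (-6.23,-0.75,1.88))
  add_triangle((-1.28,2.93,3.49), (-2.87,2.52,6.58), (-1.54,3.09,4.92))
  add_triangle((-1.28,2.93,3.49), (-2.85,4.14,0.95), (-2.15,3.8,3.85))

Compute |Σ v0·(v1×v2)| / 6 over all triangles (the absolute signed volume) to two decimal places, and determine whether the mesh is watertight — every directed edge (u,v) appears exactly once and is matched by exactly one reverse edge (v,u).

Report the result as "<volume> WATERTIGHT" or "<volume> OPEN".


Per-triangle v0·(v1×v2)/6:
  t1: +1.3083
  t2: -0.5370
  t3: +21.7722
  t4: +0.1591
  t5: +0.3115
  t6: +0.6296
  t7: +0.2225
  t8: +3.7597
  t9: +0.8900
  t10: +2.2064
  t11: +1.8844
  t12: -0.8061
  t13: +4.6468
  t14: +2.3171
  t15: +0.6578
  t16: -0.2533
  t17: -2.3300
  t18: +0.1507
  t19: +2.3928
  t20: +2.4657
  t21: -0.7881
  t22: +1.5241
  t23: +1.7494
  t24: +4.4029
  t25: +0.4390
  t26: +0.7852
  t27: +0.2239
  t28: +23.8904
  t29: +2.5209
  t30: -1.4560
  t31: +2.9802
  t32: +4.2271
  t33: +0.0237
  t34: +1.1823
  t35: +0.7946
  t36: +0.2905
  t37: -0.0248
  t38: +0.7067
  t39: +0.6748
  t40: +1.0750
  t41: +0.4802
  t42: +0.0218
  t43: +0.0207
  t44: +1.4678
  t45: +3.1706
  t46: -1.0239
  t47: +2.0904
  t48: +1.4404
  t49: +0.3798
  t50: +4.2622
  t51: -0.7502
  t52: +2.3141
  t53: -0.9130
  t54: +3.1289
  t55: -0.1049
  t56: +0.7386
  t57: +0.6086
Σ = +104.4022 → |volume| = 104.40

Directed edges: 171 total; 9 unmatched, e.g. (-0.19,-0.38,0.56)→(-1.06,-0.79,1.76) → open.

104.40 OPEN
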